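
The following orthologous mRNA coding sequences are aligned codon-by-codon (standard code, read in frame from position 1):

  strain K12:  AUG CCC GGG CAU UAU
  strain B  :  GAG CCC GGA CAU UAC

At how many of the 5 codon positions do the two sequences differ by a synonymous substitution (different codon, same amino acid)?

2

Codon 1: AUG Met / GAG Glu — nonsynonymous.
Codon 2: CCC Pro / CCC Pro — identical.
Codon 3: GGG Gly / GGA Gly — synonymous.
Codon 4: CAU His / CAU His — identical.
Codon 5: UAU Tyr / UAC Tyr — synonymous.
Synonymous differences: 2.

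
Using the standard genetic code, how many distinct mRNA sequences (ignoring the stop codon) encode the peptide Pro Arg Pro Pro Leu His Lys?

Pro: 4 codons.
Arg: 6 codons.
Pro: 4 codons.
Pro: 4 codons.
Leu: 6 codons.
His: 2 codons.
Lys: 2 codons.
4 × 6 × 4 × 4 × 6 × 2 × 2 = 9216.

9216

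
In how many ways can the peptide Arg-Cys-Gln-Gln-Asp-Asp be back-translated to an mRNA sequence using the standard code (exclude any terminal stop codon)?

192

Arg: 6 codons.
Cys: 2 codons.
Gln: 2 codons.
Gln: 2 codons.
Asp: 2 codons.
Asp: 2 codons.
6 × 2 × 2 × 2 × 2 × 2 = 192.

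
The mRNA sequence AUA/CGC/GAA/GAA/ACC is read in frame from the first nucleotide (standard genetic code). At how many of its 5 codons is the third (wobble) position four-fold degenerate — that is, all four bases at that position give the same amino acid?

2

Codon 1 AUA (Ile): third position 3-fold.
Codon 2 CGC (Arg): third position 4-fold.
Codon 3 GAA (Glu): third position 2-fold.
Codon 4 GAA (Glu): third position 2-fold.
Codon 5 ACC (Thr): third position 4-fold.
Four-fold degenerate third positions: 2.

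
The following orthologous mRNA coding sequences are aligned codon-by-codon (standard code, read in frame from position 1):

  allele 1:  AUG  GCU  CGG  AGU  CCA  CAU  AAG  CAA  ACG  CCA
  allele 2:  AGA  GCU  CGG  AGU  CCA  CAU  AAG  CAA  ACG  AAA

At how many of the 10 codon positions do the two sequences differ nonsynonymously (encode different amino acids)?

Codon 1: AUG Met / AGA Arg — nonsynonymous.
Codon 2: GCU Ala / GCU Ala — identical.
Codon 3: CGG Arg / CGG Arg — identical.
Codon 4: AGU Ser / AGU Ser — identical.
Codon 5: CCA Pro / CCA Pro — identical.
Codon 6: CAU His / CAU His — identical.
Codon 7: AAG Lys / AAG Lys — identical.
Codon 8: CAA Gln / CAA Gln — identical.
Codon 9: ACG Thr / ACG Thr — identical.
Codon 10: CCA Pro / AAA Lys — nonsynonymous.
Nonsynonymous differences: 2.

2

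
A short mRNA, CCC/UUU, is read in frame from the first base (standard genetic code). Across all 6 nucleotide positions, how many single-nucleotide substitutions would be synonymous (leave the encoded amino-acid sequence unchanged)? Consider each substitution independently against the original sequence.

Codon 1 (CCC, Pro): 3 synonymous substitutions.
Codon 2 (UUU, Phe): 1 synonymous substitution.
Total: 3 + 1 = 4.

4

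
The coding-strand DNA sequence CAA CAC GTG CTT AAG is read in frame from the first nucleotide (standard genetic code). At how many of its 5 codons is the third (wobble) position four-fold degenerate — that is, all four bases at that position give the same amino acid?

Codon 1 CAA (Gln): third position 2-fold.
Codon 2 CAC (His): third position 2-fold.
Codon 3 GTG (Val): third position 4-fold.
Codon 4 CTT (Leu): third position 4-fold.
Codon 5 AAG (Lys): third position 2-fold.
Four-fold degenerate third positions: 2.

2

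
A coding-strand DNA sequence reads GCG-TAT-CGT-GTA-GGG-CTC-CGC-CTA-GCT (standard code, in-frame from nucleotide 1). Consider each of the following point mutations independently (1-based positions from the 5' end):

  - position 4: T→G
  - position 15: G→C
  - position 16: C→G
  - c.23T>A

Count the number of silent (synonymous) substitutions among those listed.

1

Codon 2: TAT (Tyr) → GAT (Asp) — missense.
Codon 5: GGG (Gly) → GGC (Gly) — synonymous.
Codon 6: CTC (Leu) → GTC (Val) — missense.
Codon 8: CTA (Leu) → CAA (Gln) — missense.
Synonymous: 1 of 4.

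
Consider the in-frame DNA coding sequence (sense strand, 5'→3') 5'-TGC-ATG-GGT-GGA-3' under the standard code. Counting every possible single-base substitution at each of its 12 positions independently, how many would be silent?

7

Codon 1 (TGC, Cys): 1 synonymous substitution.
Codon 2 (ATG, Met): 0 synonymous substitutions.
Codon 3 (GGT, Gly): 3 synonymous substitutions.
Codon 4 (GGA, Gly): 3 synonymous substitutions.
Total: 1 + 0 + 3 + 3 = 7.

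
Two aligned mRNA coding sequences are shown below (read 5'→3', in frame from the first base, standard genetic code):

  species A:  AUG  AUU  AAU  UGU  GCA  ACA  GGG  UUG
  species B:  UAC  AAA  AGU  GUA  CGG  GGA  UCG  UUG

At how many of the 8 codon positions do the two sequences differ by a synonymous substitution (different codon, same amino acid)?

Codon 1: AUG Met / UAC Tyr — nonsynonymous.
Codon 2: AUU Ile / AAA Lys — nonsynonymous.
Codon 3: AAU Asn / AGU Ser — nonsynonymous.
Codon 4: UGU Cys / GUA Val — nonsynonymous.
Codon 5: GCA Ala / CGG Arg — nonsynonymous.
Codon 6: ACA Thr / GGA Gly — nonsynonymous.
Codon 7: GGG Gly / UCG Ser — nonsynonymous.
Codon 8: UUG Leu / UUG Leu — identical.
Synonymous differences: 0.

0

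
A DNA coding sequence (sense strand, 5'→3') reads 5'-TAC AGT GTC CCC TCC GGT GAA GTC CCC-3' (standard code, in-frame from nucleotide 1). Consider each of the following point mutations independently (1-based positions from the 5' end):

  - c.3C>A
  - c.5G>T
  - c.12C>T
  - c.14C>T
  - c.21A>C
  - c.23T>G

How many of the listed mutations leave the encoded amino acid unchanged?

Codon 1: TAC (Tyr) → TAA (Stop) — nonsense.
Codon 2: AGT (Ser) → ATT (Ile) — missense.
Codon 4: CCC (Pro) → CCT (Pro) — synonymous.
Codon 5: TCC (Ser) → TTC (Phe) — missense.
Codon 7: GAA (Glu) → GAC (Asp) — missense.
Codon 8: GTC (Val) → GGC (Gly) — missense.
Synonymous: 1 of 6.

1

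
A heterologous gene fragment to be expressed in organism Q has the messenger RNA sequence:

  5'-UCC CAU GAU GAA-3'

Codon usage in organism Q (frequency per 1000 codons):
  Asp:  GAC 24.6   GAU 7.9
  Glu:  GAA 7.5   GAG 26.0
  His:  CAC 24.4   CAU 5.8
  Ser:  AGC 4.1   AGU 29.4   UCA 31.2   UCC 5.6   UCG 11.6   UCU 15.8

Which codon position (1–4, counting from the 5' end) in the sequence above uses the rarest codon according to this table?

Codon 1 UCC (Ser): 5.6 per 1000.
Codon 2 CAU (His): 5.8 per 1000.
Codon 3 GAU (Asp): 7.9 per 1000.
Codon 4 GAA (Glu): 7.5 per 1000.
Lowest frequency is 5.6 at codon 1.

1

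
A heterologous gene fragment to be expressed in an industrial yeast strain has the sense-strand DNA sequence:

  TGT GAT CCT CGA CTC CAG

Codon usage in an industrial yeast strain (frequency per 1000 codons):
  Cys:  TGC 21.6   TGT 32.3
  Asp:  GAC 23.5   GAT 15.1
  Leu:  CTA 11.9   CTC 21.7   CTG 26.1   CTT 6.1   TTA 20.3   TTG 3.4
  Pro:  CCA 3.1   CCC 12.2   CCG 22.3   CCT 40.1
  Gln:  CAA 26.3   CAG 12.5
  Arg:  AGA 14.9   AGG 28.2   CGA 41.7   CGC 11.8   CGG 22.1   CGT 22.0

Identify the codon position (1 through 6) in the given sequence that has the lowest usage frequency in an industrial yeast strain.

Codon 1 TGT (Cys): 32.3 per 1000.
Codon 2 GAT (Asp): 15.1 per 1000.
Codon 3 CCT (Pro): 40.1 per 1000.
Codon 4 CGA (Arg): 41.7 per 1000.
Codon 5 CTC (Leu): 21.7 per 1000.
Codon 6 CAG (Gln): 12.5 per 1000.
Lowest frequency is 12.5 at codon 6.

6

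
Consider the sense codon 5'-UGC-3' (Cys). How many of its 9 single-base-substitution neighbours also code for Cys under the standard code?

Position 1: none → 0 synonymous.
Position 2: none → 0 synonymous.
Position 3: UGU → 1 synonymous.
Total: 0 + 0 + 1 = 1.

1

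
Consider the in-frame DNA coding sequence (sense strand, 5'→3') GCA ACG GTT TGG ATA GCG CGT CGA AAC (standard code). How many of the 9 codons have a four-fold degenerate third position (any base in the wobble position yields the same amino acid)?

6

Codon 1 GCA (Ala): third position 4-fold.
Codon 2 ACG (Thr): third position 4-fold.
Codon 3 GTT (Val): third position 4-fold.
Codon 4 TGG (Trp): third position 1-fold.
Codon 5 ATA (Ile): third position 3-fold.
Codon 6 GCG (Ala): third position 4-fold.
Codon 7 CGT (Arg): third position 4-fold.
Codon 8 CGA (Arg): third position 4-fold.
Codon 9 AAC (Asn): third position 2-fold.
Four-fold degenerate third positions: 6.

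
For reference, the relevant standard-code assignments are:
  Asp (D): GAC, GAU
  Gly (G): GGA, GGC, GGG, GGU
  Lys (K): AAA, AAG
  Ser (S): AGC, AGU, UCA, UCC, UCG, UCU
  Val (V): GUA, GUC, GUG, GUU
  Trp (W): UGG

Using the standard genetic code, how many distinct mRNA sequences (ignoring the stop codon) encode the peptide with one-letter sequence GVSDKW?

384

Gly: 4 codons.
Val: 4 codons.
Ser: 6 codons.
Asp: 2 codons.
Lys: 2 codons.
Trp: 1 codon.
4 × 4 × 6 × 2 × 2 × 1 = 384.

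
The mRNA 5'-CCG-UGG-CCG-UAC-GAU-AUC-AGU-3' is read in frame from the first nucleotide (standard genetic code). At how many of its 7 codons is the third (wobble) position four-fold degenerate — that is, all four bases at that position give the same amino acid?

2

Codon 1 CCG (Pro): third position 4-fold.
Codon 2 UGG (Trp): third position 1-fold.
Codon 3 CCG (Pro): third position 4-fold.
Codon 4 UAC (Tyr): third position 2-fold.
Codon 5 GAU (Asp): third position 2-fold.
Codon 6 AUC (Ile): third position 3-fold.
Codon 7 AGU (Ser): third position 2-fold.
Four-fold degenerate third positions: 2.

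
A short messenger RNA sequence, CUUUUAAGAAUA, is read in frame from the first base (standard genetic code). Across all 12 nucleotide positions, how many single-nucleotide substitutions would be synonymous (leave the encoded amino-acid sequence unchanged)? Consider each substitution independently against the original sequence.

Codon 1 (CUU, Leu): 3 synonymous substitutions.
Codon 2 (UUA, Leu): 2 synonymous substitutions.
Codon 3 (AGA, Arg): 2 synonymous substitutions.
Codon 4 (AUA, Ile): 2 synonymous substitutions.
Total: 3 + 2 + 2 + 2 = 9.

9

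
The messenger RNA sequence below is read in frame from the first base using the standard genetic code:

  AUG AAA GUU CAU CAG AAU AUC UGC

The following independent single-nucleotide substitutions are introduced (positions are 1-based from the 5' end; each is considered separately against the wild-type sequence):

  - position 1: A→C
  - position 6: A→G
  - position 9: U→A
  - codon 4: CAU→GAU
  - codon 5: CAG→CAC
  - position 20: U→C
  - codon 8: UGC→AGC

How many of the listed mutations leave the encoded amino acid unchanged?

Codon 1: AUG (Met) → CUG (Leu) — missense.
Codon 2: AAA (Lys) → AAG (Lys) — synonymous.
Codon 3: GUU (Val) → GUA (Val) — synonymous.
Codon 4: CAU (His) → GAU (Asp) — missense.
Codon 5: CAG (Gln) → CAC (His) — missense.
Codon 7: AUC (Ile) → ACC (Thr) — missense.
Codon 8: UGC (Cys) → AGC (Ser) — missense.
Synonymous: 2 of 7.

2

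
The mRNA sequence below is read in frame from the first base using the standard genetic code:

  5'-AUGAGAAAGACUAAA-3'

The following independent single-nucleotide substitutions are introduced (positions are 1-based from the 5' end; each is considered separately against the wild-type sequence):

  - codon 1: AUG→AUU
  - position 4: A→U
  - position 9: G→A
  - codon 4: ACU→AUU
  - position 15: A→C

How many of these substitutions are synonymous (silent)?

1

Codon 1: AUG (Met) → AUU (Ile) — missense.
Codon 2: AGA (Arg) → UGA (Stop) — nonsense.
Codon 3: AAG (Lys) → AAA (Lys) — synonymous.
Codon 4: ACU (Thr) → AUU (Ile) — missense.
Codon 5: AAA (Lys) → AAC (Asn) — missense.
Synonymous: 1 of 5.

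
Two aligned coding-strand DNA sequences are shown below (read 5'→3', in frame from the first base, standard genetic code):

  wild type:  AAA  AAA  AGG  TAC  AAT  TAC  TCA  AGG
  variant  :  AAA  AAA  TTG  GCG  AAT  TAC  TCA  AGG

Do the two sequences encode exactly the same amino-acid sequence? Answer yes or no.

Codon 1: AAA Lys / AAA Lys — identical.
Codon 2: AAA Lys / AAA Lys — identical.
Codon 3: AGG Arg / TTG Leu — nonsynonymous.
Codon 4: TAC Tyr / GCG Ala — nonsynonymous.
Codon 5: AAT Asn / AAT Asn — identical.
Codon 6: TAC Tyr / TAC Tyr — identical.
Codon 7: TCA Ser / TCA Ser — identical.
Codon 8: AGG Arg / AGG Arg — identical.
Nonsynonymous differences: 2 → different protein.

no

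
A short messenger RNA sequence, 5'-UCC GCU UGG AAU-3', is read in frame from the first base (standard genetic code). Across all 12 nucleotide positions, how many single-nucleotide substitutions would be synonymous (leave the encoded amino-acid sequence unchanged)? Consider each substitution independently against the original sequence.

Codon 1 (UCC, Ser): 3 synonymous substitutions.
Codon 2 (GCU, Ala): 3 synonymous substitutions.
Codon 3 (UGG, Trp): 0 synonymous substitutions.
Codon 4 (AAU, Asn): 1 synonymous substitution.
Total: 3 + 3 + 0 + 1 = 7.

7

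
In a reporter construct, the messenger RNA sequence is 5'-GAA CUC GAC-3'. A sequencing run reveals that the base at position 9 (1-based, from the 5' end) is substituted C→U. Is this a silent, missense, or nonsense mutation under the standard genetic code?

Position 9 falls in codon 3: GAC → Asp.
After the substitution the codon is GAU → Asp.
Both encode Asp, so the change is synonymous.

silent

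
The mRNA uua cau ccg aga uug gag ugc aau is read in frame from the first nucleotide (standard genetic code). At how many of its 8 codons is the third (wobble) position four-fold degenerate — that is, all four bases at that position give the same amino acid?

Codon 1 UUA (Leu): third position 2-fold.
Codon 2 CAU (His): third position 2-fold.
Codon 3 CCG (Pro): third position 4-fold.
Codon 4 AGA (Arg): third position 2-fold.
Codon 5 UUG (Leu): third position 2-fold.
Codon 6 GAG (Glu): third position 2-fold.
Codon 7 UGC (Cys): third position 2-fold.
Codon 8 AAU (Asn): third position 2-fold.
Four-fold degenerate third positions: 1.

1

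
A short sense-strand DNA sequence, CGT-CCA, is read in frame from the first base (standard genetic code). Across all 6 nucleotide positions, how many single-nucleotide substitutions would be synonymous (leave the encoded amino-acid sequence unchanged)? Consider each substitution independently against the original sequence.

Codon 1 (CGT, Arg): 3 synonymous substitutions.
Codon 2 (CCA, Pro): 3 synonymous substitutions.
Total: 3 + 3 = 6.

6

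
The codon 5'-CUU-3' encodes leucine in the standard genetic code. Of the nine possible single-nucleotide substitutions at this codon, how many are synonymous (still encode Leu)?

3

Position 1: none → 0 synonymous.
Position 2: none → 0 synonymous.
Position 3: CUC, CUA, CUG → 3 synonymous.
Total: 0 + 0 + 3 = 3.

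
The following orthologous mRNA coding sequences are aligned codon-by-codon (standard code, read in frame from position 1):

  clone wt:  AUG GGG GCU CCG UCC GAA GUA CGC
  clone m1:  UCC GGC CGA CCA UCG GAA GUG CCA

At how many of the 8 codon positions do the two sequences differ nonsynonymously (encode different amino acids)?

3

Codon 1: AUG Met / UCC Ser — nonsynonymous.
Codon 2: GGG Gly / GGC Gly — synonymous.
Codon 3: GCU Ala / CGA Arg — nonsynonymous.
Codon 4: CCG Pro / CCA Pro — synonymous.
Codon 5: UCC Ser / UCG Ser — synonymous.
Codon 6: GAA Glu / GAA Glu — identical.
Codon 7: GUA Val / GUG Val — synonymous.
Codon 8: CGC Arg / CCA Pro — nonsynonymous.
Nonsynonymous differences: 3.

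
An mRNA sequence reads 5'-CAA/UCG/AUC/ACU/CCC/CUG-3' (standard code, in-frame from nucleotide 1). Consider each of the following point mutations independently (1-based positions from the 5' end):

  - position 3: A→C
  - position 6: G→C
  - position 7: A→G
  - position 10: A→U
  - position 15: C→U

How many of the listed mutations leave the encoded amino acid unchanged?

Codon 1: CAA (Gln) → CAC (His) — missense.
Codon 2: UCG (Ser) → UCC (Ser) — synonymous.
Codon 3: AUC (Ile) → GUC (Val) — missense.
Codon 4: ACU (Thr) → UCU (Ser) — missense.
Codon 5: CCC (Pro) → CCU (Pro) — synonymous.
Synonymous: 2 of 5.

2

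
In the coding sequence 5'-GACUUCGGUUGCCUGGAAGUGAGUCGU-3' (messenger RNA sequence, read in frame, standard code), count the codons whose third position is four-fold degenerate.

4

Codon 1 GAC (Asp): third position 2-fold.
Codon 2 UUC (Phe): third position 2-fold.
Codon 3 GGU (Gly): third position 4-fold.
Codon 4 UGC (Cys): third position 2-fold.
Codon 5 CUG (Leu): third position 4-fold.
Codon 6 GAA (Glu): third position 2-fold.
Codon 7 GUG (Val): third position 4-fold.
Codon 8 AGU (Ser): third position 2-fold.
Codon 9 CGU (Arg): third position 4-fold.
Four-fold degenerate third positions: 4.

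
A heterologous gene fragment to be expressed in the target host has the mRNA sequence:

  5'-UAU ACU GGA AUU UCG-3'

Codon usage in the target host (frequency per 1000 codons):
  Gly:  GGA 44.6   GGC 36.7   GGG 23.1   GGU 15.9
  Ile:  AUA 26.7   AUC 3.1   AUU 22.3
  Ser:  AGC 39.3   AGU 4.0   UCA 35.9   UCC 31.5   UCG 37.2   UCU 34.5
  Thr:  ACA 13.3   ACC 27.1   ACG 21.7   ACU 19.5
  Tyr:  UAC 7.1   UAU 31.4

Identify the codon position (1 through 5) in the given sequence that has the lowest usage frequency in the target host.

2

Codon 1 UAU (Tyr): 31.4 per 1000.
Codon 2 ACU (Thr): 19.5 per 1000.
Codon 3 GGA (Gly): 44.6 per 1000.
Codon 4 AUU (Ile): 22.3 per 1000.
Codon 5 UCG (Ser): 37.2 per 1000.
Lowest frequency is 19.5 at codon 2.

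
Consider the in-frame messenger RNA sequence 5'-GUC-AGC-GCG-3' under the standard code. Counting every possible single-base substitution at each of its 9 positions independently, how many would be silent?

7

Codon 1 (GUC, Val): 3 synonymous substitutions.
Codon 2 (AGC, Ser): 1 synonymous substitution.
Codon 3 (GCG, Ala): 3 synonymous substitutions.
Total: 3 + 1 + 3 = 7.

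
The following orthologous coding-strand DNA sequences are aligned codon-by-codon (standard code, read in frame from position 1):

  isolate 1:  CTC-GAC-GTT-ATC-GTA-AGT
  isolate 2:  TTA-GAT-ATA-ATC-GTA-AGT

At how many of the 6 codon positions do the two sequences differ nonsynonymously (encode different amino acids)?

1

Codon 1: CTC Leu / TTA Leu — synonymous.
Codon 2: GAC Asp / GAT Asp — synonymous.
Codon 3: GTT Val / ATA Ile — nonsynonymous.
Codon 4: ATC Ile / ATC Ile — identical.
Codon 5: GTA Val / GTA Val — identical.
Codon 6: AGT Ser / AGT Ser — identical.
Nonsynonymous differences: 1.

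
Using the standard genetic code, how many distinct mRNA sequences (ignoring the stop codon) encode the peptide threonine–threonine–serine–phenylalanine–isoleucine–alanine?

Thr: 4 codons.
Thr: 4 codons.
Ser: 6 codons.
Phe: 2 codons.
Ile: 3 codons.
Ala: 4 codons.
4 × 4 × 6 × 2 × 3 × 4 = 2304.

2304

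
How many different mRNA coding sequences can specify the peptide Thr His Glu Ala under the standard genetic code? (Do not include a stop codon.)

Thr: 4 codons.
His: 2 codons.
Glu: 2 codons.
Ala: 4 codons.
4 × 2 × 2 × 4 = 64.

64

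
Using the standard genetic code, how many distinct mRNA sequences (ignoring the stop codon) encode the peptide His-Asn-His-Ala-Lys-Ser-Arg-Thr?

9216

His: 2 codons.
Asn: 2 codons.
His: 2 codons.
Ala: 4 codons.
Lys: 2 codons.
Ser: 6 codons.
Arg: 6 codons.
Thr: 4 codons.
2 × 2 × 2 × 4 × 2 × 6 × 6 × 4 = 9216.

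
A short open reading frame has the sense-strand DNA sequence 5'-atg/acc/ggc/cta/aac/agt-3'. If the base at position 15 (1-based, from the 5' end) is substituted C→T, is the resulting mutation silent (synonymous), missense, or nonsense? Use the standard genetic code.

Position 15 falls in codon 5: AAC → Asn.
After the substitution the codon is AAT → Asn.
Both encode Asn, so the change is synonymous.

silent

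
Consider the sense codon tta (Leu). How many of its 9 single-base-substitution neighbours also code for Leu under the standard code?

2

Position 1: CTA → 1 synonymous.
Position 2: none → 0 synonymous.
Position 3: TTG → 1 synonymous.
Total: 1 + 0 + 1 = 2.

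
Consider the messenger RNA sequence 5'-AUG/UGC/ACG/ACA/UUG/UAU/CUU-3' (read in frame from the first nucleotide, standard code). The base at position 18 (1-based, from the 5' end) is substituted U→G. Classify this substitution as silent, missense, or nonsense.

nonsense

Position 18 falls in codon 6: UAU → Tyr.
After the substitution the codon is UAG → Stop.
The new codon is a stop codon, so this is a nonsense mutation.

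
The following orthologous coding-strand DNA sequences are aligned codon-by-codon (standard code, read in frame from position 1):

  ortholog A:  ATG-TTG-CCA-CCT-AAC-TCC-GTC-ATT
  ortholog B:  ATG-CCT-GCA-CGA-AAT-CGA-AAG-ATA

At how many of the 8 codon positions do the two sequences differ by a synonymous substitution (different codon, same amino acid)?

Codon 1: ATG Met / ATG Met — identical.
Codon 2: TTG Leu / CCT Pro — nonsynonymous.
Codon 3: CCA Pro / GCA Ala — nonsynonymous.
Codon 4: CCT Pro / CGA Arg — nonsynonymous.
Codon 5: AAC Asn / AAT Asn — synonymous.
Codon 6: TCC Ser / CGA Arg — nonsynonymous.
Codon 7: GTC Val / AAG Lys — nonsynonymous.
Codon 8: ATT Ile / ATA Ile — synonymous.
Synonymous differences: 2.

2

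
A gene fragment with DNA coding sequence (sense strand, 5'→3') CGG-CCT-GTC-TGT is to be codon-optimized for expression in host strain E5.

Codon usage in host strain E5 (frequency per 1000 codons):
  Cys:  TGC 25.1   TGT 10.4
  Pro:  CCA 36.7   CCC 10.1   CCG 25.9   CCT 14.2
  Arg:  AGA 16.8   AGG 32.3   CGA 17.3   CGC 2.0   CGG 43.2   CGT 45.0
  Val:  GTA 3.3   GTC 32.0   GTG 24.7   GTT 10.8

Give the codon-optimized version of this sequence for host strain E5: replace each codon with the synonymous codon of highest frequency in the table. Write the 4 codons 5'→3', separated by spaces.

Codon 1 (Arg): best is CGT at 45.0.
Codon 2 (Pro): best is CCA at 36.7.
Codon 3 (Val): best is GTC at 32.0.
Codon 4 (Cys): best is TGC at 25.1.

CGT CCA GTC TGC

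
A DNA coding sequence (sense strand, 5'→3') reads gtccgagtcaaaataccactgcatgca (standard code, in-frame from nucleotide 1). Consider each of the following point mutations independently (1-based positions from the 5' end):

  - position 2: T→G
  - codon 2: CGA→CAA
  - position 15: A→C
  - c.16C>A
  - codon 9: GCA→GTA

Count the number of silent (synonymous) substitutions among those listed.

1

Codon 1: GTC (Val) → GGC (Gly) — missense.
Codon 2: CGA (Arg) → CAA (Gln) — missense.
Codon 5: ATA (Ile) → ATC (Ile) — synonymous.
Codon 6: CCA (Pro) → ACA (Thr) — missense.
Codon 9: GCA (Ala) → GTA (Val) — missense.
Synonymous: 1 of 5.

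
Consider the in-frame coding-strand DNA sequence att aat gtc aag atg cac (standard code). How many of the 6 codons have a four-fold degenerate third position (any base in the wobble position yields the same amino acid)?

1

Codon 1 ATT (Ile): third position 3-fold.
Codon 2 AAT (Asn): third position 2-fold.
Codon 3 GTC (Val): third position 4-fold.
Codon 4 AAG (Lys): third position 2-fold.
Codon 5 ATG (Met): third position 1-fold.
Codon 6 CAC (His): third position 2-fold.
Four-fold degenerate third positions: 1.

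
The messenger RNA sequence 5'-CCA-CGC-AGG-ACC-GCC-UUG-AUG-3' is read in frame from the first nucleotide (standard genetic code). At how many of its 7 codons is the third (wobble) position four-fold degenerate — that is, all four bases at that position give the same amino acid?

Codon 1 CCA (Pro): third position 4-fold.
Codon 2 CGC (Arg): third position 4-fold.
Codon 3 AGG (Arg): third position 2-fold.
Codon 4 ACC (Thr): third position 4-fold.
Codon 5 GCC (Ala): third position 4-fold.
Codon 6 UUG (Leu): third position 2-fold.
Codon 7 AUG (Met): third position 1-fold.
Four-fold degenerate third positions: 4.

4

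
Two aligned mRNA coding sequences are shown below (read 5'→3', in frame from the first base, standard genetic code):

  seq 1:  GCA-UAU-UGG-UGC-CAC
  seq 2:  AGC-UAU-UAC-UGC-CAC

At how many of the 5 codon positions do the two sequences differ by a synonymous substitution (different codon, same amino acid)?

0

Codon 1: GCA Ala / AGC Ser — nonsynonymous.
Codon 2: UAU Tyr / UAU Tyr — identical.
Codon 3: UGG Trp / UAC Tyr — nonsynonymous.
Codon 4: UGC Cys / UGC Cys — identical.
Codon 5: CAC His / CAC His — identical.
Synonymous differences: 0.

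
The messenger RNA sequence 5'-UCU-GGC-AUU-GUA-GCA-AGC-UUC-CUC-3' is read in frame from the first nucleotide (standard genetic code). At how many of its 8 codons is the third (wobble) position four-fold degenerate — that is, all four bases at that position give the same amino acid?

Codon 1 UCU (Ser): third position 4-fold.
Codon 2 GGC (Gly): third position 4-fold.
Codon 3 AUU (Ile): third position 3-fold.
Codon 4 GUA (Val): third position 4-fold.
Codon 5 GCA (Ala): third position 4-fold.
Codon 6 AGC (Ser): third position 2-fold.
Codon 7 UUC (Phe): third position 2-fold.
Codon 8 CUC (Leu): third position 4-fold.
Four-fold degenerate third positions: 5.

5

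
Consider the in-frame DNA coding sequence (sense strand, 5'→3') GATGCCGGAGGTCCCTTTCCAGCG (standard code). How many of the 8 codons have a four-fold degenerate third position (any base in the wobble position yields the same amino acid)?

Codon 1 GAT (Asp): third position 2-fold.
Codon 2 GCC (Ala): third position 4-fold.
Codon 3 GGA (Gly): third position 4-fold.
Codon 4 GGT (Gly): third position 4-fold.
Codon 5 CCC (Pro): third position 4-fold.
Codon 6 TTT (Phe): third position 2-fold.
Codon 7 CCA (Pro): third position 4-fold.
Codon 8 GCG (Ala): third position 4-fold.
Four-fold degenerate third positions: 6.

6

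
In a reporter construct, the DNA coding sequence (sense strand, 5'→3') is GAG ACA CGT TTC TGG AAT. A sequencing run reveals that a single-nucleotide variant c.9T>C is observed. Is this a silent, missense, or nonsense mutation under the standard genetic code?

Position 9 falls in codon 3: CGT → Arg.
After the substitution the codon is CGC → Arg.
Both encode Arg, so the change is synonymous.

silent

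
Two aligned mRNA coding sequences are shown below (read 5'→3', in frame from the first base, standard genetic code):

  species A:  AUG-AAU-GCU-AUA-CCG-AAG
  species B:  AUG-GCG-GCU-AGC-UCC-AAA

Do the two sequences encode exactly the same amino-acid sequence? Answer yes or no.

Codon 1: AUG Met / AUG Met — identical.
Codon 2: AAU Asn / GCG Ala — nonsynonymous.
Codon 3: GCU Ala / GCU Ala — identical.
Codon 4: AUA Ile / AGC Ser — nonsynonymous.
Codon 5: CCG Pro / UCC Ser — nonsynonymous.
Codon 6: AAG Lys / AAA Lys — synonymous.
Nonsynonymous differences: 3 → different protein.

no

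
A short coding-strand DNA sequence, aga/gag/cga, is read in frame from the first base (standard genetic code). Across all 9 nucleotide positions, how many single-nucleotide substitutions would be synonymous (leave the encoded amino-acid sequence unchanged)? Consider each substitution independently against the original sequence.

Codon 1 (AGA, Arg): 2 synonymous substitutions.
Codon 2 (GAG, Glu): 1 synonymous substitution.
Codon 3 (CGA, Arg): 4 synonymous substitutions.
Total: 2 + 1 + 4 = 7.

7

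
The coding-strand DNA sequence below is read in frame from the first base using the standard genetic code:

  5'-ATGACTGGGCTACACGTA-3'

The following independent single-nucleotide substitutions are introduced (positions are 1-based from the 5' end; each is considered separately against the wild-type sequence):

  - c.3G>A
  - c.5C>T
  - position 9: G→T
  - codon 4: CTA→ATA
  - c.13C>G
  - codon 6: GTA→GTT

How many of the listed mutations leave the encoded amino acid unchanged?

Codon 1: ATG (Met) → ATA (Ile) — missense.
Codon 2: ACT (Thr) → ATT (Ile) — missense.
Codon 3: GGG (Gly) → GGT (Gly) — synonymous.
Codon 4: CTA (Leu) → ATA (Ile) — missense.
Codon 5: CAC (His) → GAC (Asp) — missense.
Codon 6: GTA (Val) → GTT (Val) — synonymous.
Synonymous: 2 of 6.

2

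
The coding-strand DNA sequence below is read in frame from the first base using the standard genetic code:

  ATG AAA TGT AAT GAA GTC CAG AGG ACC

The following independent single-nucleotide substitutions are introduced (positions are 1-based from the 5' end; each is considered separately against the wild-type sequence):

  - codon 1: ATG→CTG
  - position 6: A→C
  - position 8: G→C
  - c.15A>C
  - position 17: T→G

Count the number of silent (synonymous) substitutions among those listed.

Codon 1: ATG (Met) → CTG (Leu) — missense.
Codon 2: AAA (Lys) → AAC (Asn) — missense.
Codon 3: TGT (Cys) → TCT (Ser) — missense.
Codon 5: GAA (Glu) → GAC (Asp) — missense.
Codon 6: GTC (Val) → GGC (Gly) — missense.
Synonymous: 0 of 5.

0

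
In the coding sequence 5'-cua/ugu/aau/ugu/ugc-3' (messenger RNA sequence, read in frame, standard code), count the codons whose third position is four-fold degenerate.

1

Codon 1 CUA (Leu): third position 4-fold.
Codon 2 UGU (Cys): third position 2-fold.
Codon 3 AAU (Asn): third position 2-fold.
Codon 4 UGU (Cys): third position 2-fold.
Codon 5 UGC (Cys): third position 2-fold.
Four-fold degenerate third positions: 1.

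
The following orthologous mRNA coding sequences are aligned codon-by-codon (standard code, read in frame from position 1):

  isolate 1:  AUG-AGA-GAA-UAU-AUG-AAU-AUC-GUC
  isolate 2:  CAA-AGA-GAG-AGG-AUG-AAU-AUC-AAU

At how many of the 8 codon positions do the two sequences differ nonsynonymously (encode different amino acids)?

Codon 1: AUG Met / CAA Gln — nonsynonymous.
Codon 2: AGA Arg / AGA Arg — identical.
Codon 3: GAA Glu / GAG Glu — synonymous.
Codon 4: UAU Tyr / AGG Arg — nonsynonymous.
Codon 5: AUG Met / AUG Met — identical.
Codon 6: AAU Asn / AAU Asn — identical.
Codon 7: AUC Ile / AUC Ile — identical.
Codon 8: GUC Val / AAU Asn — nonsynonymous.
Nonsynonymous differences: 3.

3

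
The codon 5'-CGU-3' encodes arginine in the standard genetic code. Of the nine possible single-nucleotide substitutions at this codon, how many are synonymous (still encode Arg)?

Position 1: none → 0 synonymous.
Position 2: none → 0 synonymous.
Position 3: CGC, CGA, CGG → 3 synonymous.
Total: 0 + 0 + 3 = 3.

3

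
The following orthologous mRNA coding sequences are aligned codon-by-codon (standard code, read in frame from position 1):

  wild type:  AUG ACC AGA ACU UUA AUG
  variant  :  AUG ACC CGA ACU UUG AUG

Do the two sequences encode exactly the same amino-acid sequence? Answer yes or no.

yes

Codon 1: AUG Met / AUG Met — identical.
Codon 2: ACC Thr / ACC Thr — identical.
Codon 3: AGA Arg / CGA Arg — synonymous.
Codon 4: ACU Thr / ACU Thr — identical.
Codon 5: UUA Leu / UUG Leu — synonymous.
Codon 6: AUG Met / AUG Met — identical.
Nonsynonymous differences: 0 → same protein.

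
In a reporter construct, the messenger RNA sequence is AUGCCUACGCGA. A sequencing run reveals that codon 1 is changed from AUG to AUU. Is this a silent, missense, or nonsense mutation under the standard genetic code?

missense

Position 3 falls in codon 1: AUG → Met.
After the substitution the codon is AUU → Ile.
Met ≠ Ile, so this is a missense mutation.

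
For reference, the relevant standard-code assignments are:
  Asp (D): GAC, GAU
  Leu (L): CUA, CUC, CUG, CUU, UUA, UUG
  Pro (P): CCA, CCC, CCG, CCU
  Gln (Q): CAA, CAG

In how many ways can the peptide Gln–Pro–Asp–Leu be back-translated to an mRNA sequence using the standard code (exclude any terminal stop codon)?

Gln: 2 codons.
Pro: 4 codons.
Asp: 2 codons.
Leu: 6 codons.
2 × 4 × 2 × 6 = 96.

96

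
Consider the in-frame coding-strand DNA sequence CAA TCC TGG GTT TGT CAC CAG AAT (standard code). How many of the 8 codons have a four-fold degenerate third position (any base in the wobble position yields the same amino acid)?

Codon 1 CAA (Gln): third position 2-fold.
Codon 2 TCC (Ser): third position 4-fold.
Codon 3 TGG (Trp): third position 1-fold.
Codon 4 GTT (Val): third position 4-fold.
Codon 5 TGT (Cys): third position 2-fold.
Codon 6 CAC (His): third position 2-fold.
Codon 7 CAG (Gln): third position 2-fold.
Codon 8 AAT (Asn): third position 2-fold.
Four-fold degenerate third positions: 2.

2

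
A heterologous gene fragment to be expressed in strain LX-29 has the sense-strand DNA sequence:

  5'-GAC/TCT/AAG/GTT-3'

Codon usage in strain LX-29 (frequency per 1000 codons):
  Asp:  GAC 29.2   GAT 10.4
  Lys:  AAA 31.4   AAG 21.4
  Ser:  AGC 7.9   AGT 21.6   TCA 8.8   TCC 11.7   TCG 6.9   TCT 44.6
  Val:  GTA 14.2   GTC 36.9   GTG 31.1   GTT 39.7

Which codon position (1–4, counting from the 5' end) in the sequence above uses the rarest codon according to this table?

Codon 1 GAC (Asp): 29.2 per 1000.
Codon 2 TCT (Ser): 44.6 per 1000.
Codon 3 AAG (Lys): 21.4 per 1000.
Codon 4 GTT (Val): 39.7 per 1000.
Lowest frequency is 21.4 at codon 3.

3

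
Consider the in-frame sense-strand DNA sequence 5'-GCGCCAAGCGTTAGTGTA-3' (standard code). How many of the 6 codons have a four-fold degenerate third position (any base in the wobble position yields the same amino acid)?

4

Codon 1 GCG (Ala): third position 4-fold.
Codon 2 CCA (Pro): third position 4-fold.
Codon 3 AGC (Ser): third position 2-fold.
Codon 4 GTT (Val): third position 4-fold.
Codon 5 AGT (Ser): third position 2-fold.
Codon 6 GTA (Val): third position 4-fold.
Four-fold degenerate third positions: 4.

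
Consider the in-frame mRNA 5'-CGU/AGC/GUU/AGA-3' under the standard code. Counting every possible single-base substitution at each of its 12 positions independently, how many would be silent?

9

Codon 1 (CGU, Arg): 3 synonymous substitutions.
Codon 2 (AGC, Ser): 1 synonymous substitution.
Codon 3 (GUU, Val): 3 synonymous substitutions.
Codon 4 (AGA, Arg): 2 synonymous substitutions.
Total: 3 + 1 + 3 + 2 = 9.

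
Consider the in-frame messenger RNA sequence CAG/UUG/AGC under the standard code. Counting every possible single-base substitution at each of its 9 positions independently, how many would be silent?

4

Codon 1 (CAG, Gln): 1 synonymous substitution.
Codon 2 (UUG, Leu): 2 synonymous substitutions.
Codon 3 (AGC, Ser): 1 synonymous substitution.
Total: 1 + 2 + 1 = 4.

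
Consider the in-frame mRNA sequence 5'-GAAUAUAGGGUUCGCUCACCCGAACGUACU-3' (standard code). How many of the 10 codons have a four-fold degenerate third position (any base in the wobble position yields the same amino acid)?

6

Codon 1 GAA (Glu): third position 2-fold.
Codon 2 UAU (Tyr): third position 2-fold.
Codon 3 AGG (Arg): third position 2-fold.
Codon 4 GUU (Val): third position 4-fold.
Codon 5 CGC (Arg): third position 4-fold.
Codon 6 UCA (Ser): third position 4-fold.
Codon 7 CCC (Pro): third position 4-fold.
Codon 8 GAA (Glu): third position 2-fold.
Codon 9 CGU (Arg): third position 4-fold.
Codon 10 ACU (Thr): third position 4-fold.
Four-fold degenerate third positions: 6.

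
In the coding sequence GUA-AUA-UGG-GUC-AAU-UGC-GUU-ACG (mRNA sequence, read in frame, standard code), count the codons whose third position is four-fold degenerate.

Codon 1 GUA (Val): third position 4-fold.
Codon 2 AUA (Ile): third position 3-fold.
Codon 3 UGG (Trp): third position 1-fold.
Codon 4 GUC (Val): third position 4-fold.
Codon 5 AAU (Asn): third position 2-fold.
Codon 6 UGC (Cys): third position 2-fold.
Codon 7 GUU (Val): third position 4-fold.
Codon 8 ACG (Thr): third position 4-fold.
Four-fold degenerate third positions: 4.

4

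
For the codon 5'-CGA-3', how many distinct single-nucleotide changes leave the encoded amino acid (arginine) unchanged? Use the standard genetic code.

4

Position 1: AGA → 1 synonymous.
Position 2: none → 0 synonymous.
Position 3: CGT, CGC, CGG → 3 synonymous.
Total: 1 + 0 + 3 = 4.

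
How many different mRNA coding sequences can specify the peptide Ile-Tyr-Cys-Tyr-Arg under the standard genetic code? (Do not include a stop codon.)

Ile: 3 codons.
Tyr: 2 codons.
Cys: 2 codons.
Tyr: 2 codons.
Arg: 6 codons.
3 × 2 × 2 × 2 × 6 = 144.

144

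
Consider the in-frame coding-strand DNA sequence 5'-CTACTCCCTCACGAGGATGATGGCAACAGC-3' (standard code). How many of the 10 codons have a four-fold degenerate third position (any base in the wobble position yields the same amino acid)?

4

Codon 1 CTA (Leu): third position 4-fold.
Codon 2 CTC (Leu): third position 4-fold.
Codon 3 CCT (Pro): third position 4-fold.
Codon 4 CAC (His): third position 2-fold.
Codon 5 GAG (Glu): third position 2-fold.
Codon 6 GAT (Asp): third position 2-fold.
Codon 7 GAT (Asp): third position 2-fold.
Codon 8 GGC (Gly): third position 4-fold.
Codon 9 AAC (Asn): third position 2-fold.
Codon 10 AGC (Ser): third position 2-fold.
Four-fold degenerate third positions: 4.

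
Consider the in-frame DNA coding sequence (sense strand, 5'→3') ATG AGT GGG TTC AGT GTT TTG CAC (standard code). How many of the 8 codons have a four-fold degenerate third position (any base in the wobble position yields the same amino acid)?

Codon 1 ATG (Met): third position 1-fold.
Codon 2 AGT (Ser): third position 2-fold.
Codon 3 GGG (Gly): third position 4-fold.
Codon 4 TTC (Phe): third position 2-fold.
Codon 5 AGT (Ser): third position 2-fold.
Codon 6 GTT (Val): third position 4-fold.
Codon 7 TTG (Leu): third position 2-fold.
Codon 8 CAC (His): third position 2-fold.
Four-fold degenerate third positions: 2.

2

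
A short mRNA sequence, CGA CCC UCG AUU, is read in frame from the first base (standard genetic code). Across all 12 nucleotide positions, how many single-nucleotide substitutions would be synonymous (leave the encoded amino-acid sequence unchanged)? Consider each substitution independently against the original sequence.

12

Codon 1 (CGA, Arg): 4 synonymous substitutions.
Codon 2 (CCC, Pro): 3 synonymous substitutions.
Codon 3 (UCG, Ser): 3 synonymous substitutions.
Codon 4 (AUU, Ile): 2 synonymous substitutions.
Total: 4 + 3 + 3 + 2 = 12.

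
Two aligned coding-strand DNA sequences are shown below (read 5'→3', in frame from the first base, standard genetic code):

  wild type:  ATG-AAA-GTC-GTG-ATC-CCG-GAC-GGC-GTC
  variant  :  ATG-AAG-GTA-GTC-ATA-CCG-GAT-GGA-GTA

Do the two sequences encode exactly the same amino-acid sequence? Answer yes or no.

yes

Codon 1: ATG Met / ATG Met — identical.
Codon 2: AAA Lys / AAG Lys — synonymous.
Codon 3: GTC Val / GTA Val — synonymous.
Codon 4: GTG Val / GTC Val — synonymous.
Codon 5: ATC Ile / ATA Ile — synonymous.
Codon 6: CCG Pro / CCG Pro — identical.
Codon 7: GAC Asp / GAT Asp — synonymous.
Codon 8: GGC Gly / GGA Gly — synonymous.
Codon 9: GTC Val / GTA Val — synonymous.
Nonsynonymous differences: 0 → same protein.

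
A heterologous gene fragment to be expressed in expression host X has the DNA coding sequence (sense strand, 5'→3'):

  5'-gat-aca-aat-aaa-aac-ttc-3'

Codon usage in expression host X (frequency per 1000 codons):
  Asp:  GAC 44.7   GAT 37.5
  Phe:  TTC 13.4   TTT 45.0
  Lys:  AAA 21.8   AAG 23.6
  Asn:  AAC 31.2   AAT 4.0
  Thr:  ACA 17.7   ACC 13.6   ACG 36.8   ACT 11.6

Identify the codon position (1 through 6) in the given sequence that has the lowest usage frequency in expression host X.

3

Codon 1 GAT (Asp): 37.5 per 1000.
Codon 2 ACA (Thr): 17.7 per 1000.
Codon 3 AAT (Asn): 4.0 per 1000.
Codon 4 AAA (Lys): 21.8 per 1000.
Codon 5 AAC (Asn): 31.2 per 1000.
Codon 6 TTC (Phe): 13.4 per 1000.
Lowest frequency is 4.0 at codon 3.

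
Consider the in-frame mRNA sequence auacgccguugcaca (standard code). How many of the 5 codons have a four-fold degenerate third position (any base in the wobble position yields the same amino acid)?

3

Codon 1 AUA (Ile): third position 3-fold.
Codon 2 CGC (Arg): third position 4-fold.
Codon 3 CGU (Arg): third position 4-fold.
Codon 4 UGC (Cys): third position 2-fold.
Codon 5 ACA (Thr): third position 4-fold.
Four-fold degenerate third positions: 3.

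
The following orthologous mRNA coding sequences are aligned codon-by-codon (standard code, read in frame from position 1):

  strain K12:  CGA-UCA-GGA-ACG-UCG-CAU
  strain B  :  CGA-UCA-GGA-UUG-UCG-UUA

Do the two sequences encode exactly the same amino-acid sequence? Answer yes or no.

no

Codon 1: CGA Arg / CGA Arg — identical.
Codon 2: UCA Ser / UCA Ser — identical.
Codon 3: GGA Gly / GGA Gly — identical.
Codon 4: ACG Thr / UUG Leu — nonsynonymous.
Codon 5: UCG Ser / UCG Ser — identical.
Codon 6: CAU His / UUA Leu — nonsynonymous.
Nonsynonymous differences: 2 → different protein.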